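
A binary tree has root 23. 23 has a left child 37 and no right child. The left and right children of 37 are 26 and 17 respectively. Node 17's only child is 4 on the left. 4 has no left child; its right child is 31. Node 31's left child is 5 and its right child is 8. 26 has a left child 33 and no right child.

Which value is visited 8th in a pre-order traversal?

5

Pre-order visits the node, then its left subtree, then its right subtree.
Visit 23.
At 23: go left to 37.
  Visit 37.
  At 37: go left to 26.
    Visit 26.
    At 26: go left to 33.
      33 is a leaf — visit 33.
    At 26: no right child.
  At 37: go right to 17.
    Visit 17.
    At 17: go left to 4.
      Visit 4.
      At 4: no left child.
      At 4: go right to 31.
        Visit 31.
        At 31: go left to 5.
          5 is a leaf — visit 5.
        At 31: go right to 8.
          8 is a leaf — visit 8.
    At 17: no right child.
At 23: no right child.
Full pre-order sequence: 23, 37, 26, 33, 17, 4, 31, 5, 8.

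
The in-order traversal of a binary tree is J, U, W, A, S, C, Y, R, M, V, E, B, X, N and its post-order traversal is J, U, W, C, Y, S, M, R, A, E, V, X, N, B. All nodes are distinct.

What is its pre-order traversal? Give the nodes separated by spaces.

The last element of post-order is the root; it splits in-order into left and right subtrees.
Root B: left subtree has 11 nodes {J, U, W, A, S, C, Y, R, M, V, E}, right has 2 {X, N}.
  Root V: left subtree has 9 nodes {J, U, W, A, S, C, Y, R, M}, right has 1 {E}.
    Root A: left subtree has 3 nodes {J, U, W}, right has 5 {S, C, Y, R, M}.
      Root W: left subtree has 2 nodes {J, U}, right has 0 { }.
        Root U: left subtree has 1 node {J}, right has 0 { }.
      Root R: left subtree has 3 nodes {S, C, Y}, right has 1 {M}.
        Root S: left subtree has 0 nodes { }, right has 2 {C, Y}.
          Root Y: left subtree has 1 node {C}, right has 0 { }.
  Root N: left subtree has 1 node {X}, right has 0 { }.

B V A W U J R S Y C M E N X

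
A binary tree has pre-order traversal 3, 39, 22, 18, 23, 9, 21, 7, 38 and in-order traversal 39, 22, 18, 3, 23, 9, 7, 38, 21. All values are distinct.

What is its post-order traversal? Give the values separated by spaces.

18 22 39 38 7 21 9 23 3

The first element of pre-order is the root; it splits in-order into left and right subtrees.
Root 3: left subtree has 3 nodes {39, 22, 18}, right has 5 {23, 9, 7, 38, 21}.
  Root 39: left subtree has 0 nodes { }, right has 2 {22, 18}.
    Root 22: left subtree has 0 nodes { }, right has 1 {18}.
  Root 23: left subtree has 0 nodes { }, right has 4 {9, 7, 38, 21}.
    Root 9: left subtree has 0 nodes { }, right has 3 {7, 38, 21}.
      Root 21: left subtree has 2 nodes {7, 38}, right has 0 { }.
        Root 7: left subtree has 0 nodes { }, right has 1 {38}.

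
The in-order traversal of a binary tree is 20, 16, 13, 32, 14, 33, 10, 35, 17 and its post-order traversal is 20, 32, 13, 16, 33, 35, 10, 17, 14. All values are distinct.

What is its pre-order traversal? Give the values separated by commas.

The last element of post-order is the root; it splits in-order into left and right subtrees.
Root 14: left subtree has 4 nodes {20, 16, 13, 32}, right has 4 {33, 10, 35, 17}.
  Root 16: left subtree has 1 node {20}, right has 2 {13, 32}.
    Root 13: left subtree has 0 nodes { }, right has 1 {32}.
  Root 17: left subtree has 3 nodes {33, 10, 35}, right has 0 { }.
    Root 10: left subtree has 1 node {33}, right has 1 {35}.

14, 16, 20, 13, 32, 17, 10, 33, 35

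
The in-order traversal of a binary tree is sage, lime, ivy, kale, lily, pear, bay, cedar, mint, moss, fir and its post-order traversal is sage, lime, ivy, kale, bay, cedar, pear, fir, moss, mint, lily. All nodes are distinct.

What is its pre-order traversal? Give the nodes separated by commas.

lily, kale, ivy, lime, sage, mint, pear, cedar, bay, moss, fir

The last element of post-order is the root; it splits in-order into left and right subtrees.
Root lily: left subtree has 4 nodes {sage, lime, ivy, kale}, right has 6 {pear, bay, cedar, mint, moss, fir}.
  Root kale: left subtree has 3 nodes {sage, lime, ivy}, right has 0 { }.
    Root ivy: left subtree has 2 nodes {sage, lime}, right has 0 { }.
      Root lime: left subtree has 1 node {sage}, right has 0 { }.
  Root mint: left subtree has 3 nodes {pear, bay, cedar}, right has 2 {moss, fir}.
    Root pear: left subtree has 0 nodes { }, right has 2 {bay, cedar}.
      Root cedar: left subtree has 1 node {bay}, right has 0 { }.
    Root moss: left subtree has 0 nodes { }, right has 1 {fir}.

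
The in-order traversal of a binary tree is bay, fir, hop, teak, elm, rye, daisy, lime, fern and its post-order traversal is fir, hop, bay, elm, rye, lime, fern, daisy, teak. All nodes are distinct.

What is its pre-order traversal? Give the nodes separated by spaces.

The last element of post-order is the root; it splits in-order into left and right subtrees.
Root teak: left subtree has 3 nodes {bay, fir, hop}, right has 5 {elm, rye, daisy, lime, fern}.
  Root bay: left subtree has 0 nodes { }, right has 2 {fir, hop}.
    Root hop: left subtree has 1 node {fir}, right has 0 { }.
  Root daisy: left subtree has 2 nodes {elm, rye}, right has 2 {lime, fern}.
    Root rye: left subtree has 1 node {elm}, right has 0 { }.
    Root fern: left subtree has 1 node {lime}, right has 0 { }.

teak bay hop fir daisy rye elm fern lime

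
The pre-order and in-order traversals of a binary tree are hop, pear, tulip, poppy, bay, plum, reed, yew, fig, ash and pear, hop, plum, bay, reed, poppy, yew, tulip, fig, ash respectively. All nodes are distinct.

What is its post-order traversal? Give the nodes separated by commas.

pear, plum, reed, bay, yew, poppy, ash, fig, tulip, hop

The first element of pre-order is the root; it splits in-order into left and right subtrees.
Root hop: left subtree has 1 node {pear}, right has 8 {plum, bay, reed, poppy, yew, tulip, fig, ash}.
  Root tulip: left subtree has 5 nodes {plum, bay, reed, poppy, yew}, right has 2 {fig, ash}.
    Root poppy: left subtree has 3 nodes {plum, bay, reed}, right has 1 {yew}.
      Root bay: left subtree has 1 node {plum}, right has 1 {reed}.
    Root fig: left subtree has 0 nodes { }, right has 1 {ash}.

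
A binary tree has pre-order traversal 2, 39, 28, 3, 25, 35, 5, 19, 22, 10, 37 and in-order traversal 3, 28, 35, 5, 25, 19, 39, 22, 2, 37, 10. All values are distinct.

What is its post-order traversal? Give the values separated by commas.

The first element of pre-order is the root; it splits in-order into left and right subtrees.
Root 2: left subtree has 8 nodes {3, 28, 35, 5, 25, 19, 39, 22}, right has 2 {37, 10}.
  Root 39: left subtree has 6 nodes {3, 28, 35, 5, 25, 19}, right has 1 {22}.
    Root 28: left subtree has 1 node {3}, right has 4 {35, 5, 25, 19}.
      Root 25: left subtree has 2 nodes {35, 5}, right has 1 {19}.
        Root 35: left subtree has 0 nodes { }, right has 1 {5}.
  Root 10: left subtree has 1 node {37}, right has 0 { }.

3, 5, 35, 19, 25, 28, 22, 39, 37, 10, 2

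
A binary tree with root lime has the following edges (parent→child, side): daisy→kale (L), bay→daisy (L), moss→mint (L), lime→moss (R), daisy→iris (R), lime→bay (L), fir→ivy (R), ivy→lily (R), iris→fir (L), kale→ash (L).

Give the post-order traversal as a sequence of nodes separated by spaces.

Post-order visits the left subtree, then the right subtree, then the node.
At lime: go left to bay.
  At bay: go left to daisy.
    At daisy: go left to kale.
      At kale: go left to ash.
        ash is a leaf — visit ash.
      At kale: no right child.
      Visit kale.
    At daisy: go right to iris.
      At iris: go left to fir.
        At fir: no left child.
        At fir: go right to ivy.
          At ivy: no left child.
          At ivy: go right to lily.
            lily is a leaf — visit lily.
          Visit ivy.
        Visit fir.
      At iris: no right child.
      Visit iris.
    Visit daisy.
  At bay: no right child.
  Visit bay.
At lime: go right to moss.
  At moss: go left to mint.
    mint is a leaf — visit mint.
  At moss: no right child.
  Visit moss.
Visit lime.

ash kale lily ivy fir iris daisy bay mint moss lime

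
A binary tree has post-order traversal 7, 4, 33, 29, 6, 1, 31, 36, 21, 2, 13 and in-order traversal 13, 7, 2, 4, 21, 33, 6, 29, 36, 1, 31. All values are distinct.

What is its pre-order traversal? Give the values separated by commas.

The last element of post-order is the root; it splits in-order into left and right subtrees.
Root 13: left subtree has 0 nodes { }, right has 10 {7, 2, 4, 21, 33, 6, 29, 36, 1, 31}.
  Root 2: left subtree has 1 node {7}, right has 8 {4, 21, 33, 6, 29, 36, 1, 31}.
    Root 21: left subtree has 1 node {4}, right has 6 {33, 6, 29, 36, 1, 31}.
      Root 36: left subtree has 3 nodes {33, 6, 29}, right has 2 {1, 31}.
        Root 6: left subtree has 1 node {33}, right has 1 {29}.
        Root 31: left subtree has 1 node {1}, right has 0 { }.

13, 2, 7, 21, 4, 36, 6, 33, 29, 31, 1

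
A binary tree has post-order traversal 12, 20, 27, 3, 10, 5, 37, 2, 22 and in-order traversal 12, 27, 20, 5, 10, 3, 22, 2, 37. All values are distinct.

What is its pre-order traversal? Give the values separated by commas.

The last element of post-order is the root; it splits in-order into left and right subtrees.
Root 22: left subtree has 6 nodes {12, 27, 20, 5, 10, 3}, right has 2 {2, 37}.
  Root 5: left subtree has 3 nodes {12, 27, 20}, right has 2 {10, 3}.
    Root 27: left subtree has 1 node {12}, right has 1 {20}.
    Root 10: left subtree has 0 nodes { }, right has 1 {3}.
  Root 2: left subtree has 0 nodes { }, right has 1 {37}.

22, 5, 27, 12, 20, 10, 3, 2, 37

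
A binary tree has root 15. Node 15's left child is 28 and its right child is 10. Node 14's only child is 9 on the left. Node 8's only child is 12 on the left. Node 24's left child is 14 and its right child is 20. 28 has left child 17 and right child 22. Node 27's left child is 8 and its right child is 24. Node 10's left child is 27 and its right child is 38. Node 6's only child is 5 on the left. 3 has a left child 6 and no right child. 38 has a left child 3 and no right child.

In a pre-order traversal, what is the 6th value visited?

Pre-order visits the node, then its left subtree, then its right subtree.
Visit 15.
At 15: go left to 28.
  Visit 28.
  At 28: go left to 17.
    17 is a leaf — visit 17.
  At 28: go right to 22.
    22 is a leaf — visit 22.
At 15: go right to 10.
  Visit 10.
  At 10: go left to 27.
    Visit 27.
    At 27: go left to 8.
      Visit 8.
      At 8: go left to 12.
        12 is a leaf — visit 12.
      At 8: no right child.
    At 27: go right to 24.
      Visit 24.
      At 24: go left to 14.
        Visit 14.
        At 14: go left to 9.
          9 is a leaf — visit 9.
        At 14: no right child.
      At 24: go right to 20.
        20 is a leaf — visit 20.
  At 10: go right to 38.
    Visit 38.
    At 38: go left to 3.
      Visit 3.
      At 3: go left to 6.
        Visit 6.
        At 6: go left to 5.
          5 is a leaf — visit 5.
        At 6: no right child.
      At 3: no right child.
    At 38: no right child.
Full pre-order sequence: 15, 28, 17, 22, 10, 27, 8, 12, 24, 14, 9, 20, 38, 3, 6, 5.

27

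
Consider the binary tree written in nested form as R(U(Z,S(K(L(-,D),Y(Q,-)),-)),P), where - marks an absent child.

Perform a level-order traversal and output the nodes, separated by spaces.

R U P Z S K L Y D Q

Level-order visits nodes level by level from the root, left to right within each level.
Level 0: R
Level 1: U, P
Level 2: Z, S
Level 3: K
Level 4: L, Y
Level 5: D, Q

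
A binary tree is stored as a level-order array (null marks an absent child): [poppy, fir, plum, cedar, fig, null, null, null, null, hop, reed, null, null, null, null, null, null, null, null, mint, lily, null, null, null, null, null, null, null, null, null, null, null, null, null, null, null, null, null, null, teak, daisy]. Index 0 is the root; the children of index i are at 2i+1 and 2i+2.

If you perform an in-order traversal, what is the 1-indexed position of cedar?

In-order visits the left subtree, then the node, then the right subtree.
At poppy: go left to fir.
  At fir: go left to cedar.
    cedar is a leaf — visit cedar.
  Visit fir.
  At fir: go right to fig.
    At fig: go left to hop.
      At hop: go left to mint.
        At mint: go left to teak.
          teak is a leaf — visit teak.
        Visit mint.
        At mint: go right to daisy.
          daisy is a leaf — visit daisy.
      Visit hop.
      At hop: go right to lily.
        lily is a leaf — visit lily.
    Visit fig.
    At fig: go right to reed.
      reed is a leaf — visit reed.
Visit poppy.
At poppy: go right to plum.
  plum is a leaf — visit plum.
Full in-order sequence: cedar, fir, teak, mint, daisy, hop, lily, fig, reed, poppy, plum.

1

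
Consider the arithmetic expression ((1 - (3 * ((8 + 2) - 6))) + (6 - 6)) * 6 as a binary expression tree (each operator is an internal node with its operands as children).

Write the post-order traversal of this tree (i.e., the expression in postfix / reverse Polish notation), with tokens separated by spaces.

1 3 8 2 + 6 - * - 6 6 - + 6 *

Post-order on an expression tree gives postfix notation: for each operator, emit left operand, right operand, then the operator.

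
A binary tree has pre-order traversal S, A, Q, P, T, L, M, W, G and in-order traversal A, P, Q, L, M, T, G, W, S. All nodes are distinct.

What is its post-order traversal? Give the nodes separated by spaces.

P M L G W T Q A S

The first element of pre-order is the root; it splits in-order into left and right subtrees.
Root S: left subtree has 8 nodes {A, P, Q, L, M, T, G, W}, right has 0 { }.
  Root A: left subtree has 0 nodes { }, right has 7 {P, Q, L, M, T, G, W}.
    Root Q: left subtree has 1 node {P}, right has 5 {L, M, T, G, W}.
      Root T: left subtree has 2 nodes {L, M}, right has 2 {G, W}.
        Root L: left subtree has 0 nodes { }, right has 1 {M}.
        Root W: left subtree has 1 node {G}, right has 0 { }.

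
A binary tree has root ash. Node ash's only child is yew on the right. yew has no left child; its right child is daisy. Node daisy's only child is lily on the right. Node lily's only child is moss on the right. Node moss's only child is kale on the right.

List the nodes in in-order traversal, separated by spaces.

ash yew daisy lily moss kale

In-order visits the left subtree, then the node, then the right subtree.
At ash: no left child.
Visit ash.
At ash: go right to yew.
  At yew: no left child.
  Visit yew.
  At yew: go right to daisy.
    At daisy: no left child.
    Visit daisy.
    At daisy: go right to lily.
      At lily: no left child.
      Visit lily.
      At lily: go right to moss.
        At moss: no left child.
        Visit moss.
        At moss: go right to kale.
          kale is a leaf — visit kale.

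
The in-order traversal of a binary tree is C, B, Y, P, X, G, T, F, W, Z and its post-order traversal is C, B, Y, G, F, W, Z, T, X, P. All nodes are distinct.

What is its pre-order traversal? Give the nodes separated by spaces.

P Y B C X T G Z W F

The last element of post-order is the root; it splits in-order into left and right subtrees.
Root P: left subtree has 3 nodes {C, B, Y}, right has 6 {X, G, T, F, W, Z}.
  Root Y: left subtree has 2 nodes {C, B}, right has 0 { }.
    Root B: left subtree has 1 node {C}, right has 0 { }.
  Root X: left subtree has 0 nodes { }, right has 5 {G, T, F, W, Z}.
    Root T: left subtree has 1 node {G}, right has 3 {F, W, Z}.
      Root Z: left subtree has 2 nodes {F, W}, right has 0 { }.
        Root W: left subtree has 1 node {F}, right has 0 { }.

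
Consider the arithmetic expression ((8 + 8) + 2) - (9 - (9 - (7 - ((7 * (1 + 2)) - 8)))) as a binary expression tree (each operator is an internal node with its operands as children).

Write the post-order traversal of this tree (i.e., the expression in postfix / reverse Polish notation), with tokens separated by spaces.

Post-order on an expression tree gives postfix notation: for each operator, emit left operand, right operand, then the operator.

8 8 + 2 + 9 9 7 7 1 2 + * 8 - - - - -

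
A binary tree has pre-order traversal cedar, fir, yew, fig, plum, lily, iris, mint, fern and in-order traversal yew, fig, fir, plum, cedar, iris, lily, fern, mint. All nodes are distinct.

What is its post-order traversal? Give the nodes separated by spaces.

fig yew plum fir iris fern mint lily cedar

The first element of pre-order is the root; it splits in-order into left and right subtrees.
Root cedar: left subtree has 4 nodes {yew, fig, fir, plum}, right has 4 {iris, lily, fern, mint}.
  Root fir: left subtree has 2 nodes {yew, fig}, right has 1 {plum}.
    Root yew: left subtree has 0 nodes { }, right has 1 {fig}.
  Root lily: left subtree has 1 node {iris}, right has 2 {fern, mint}.
    Root mint: left subtree has 1 node {fern}, right has 0 { }.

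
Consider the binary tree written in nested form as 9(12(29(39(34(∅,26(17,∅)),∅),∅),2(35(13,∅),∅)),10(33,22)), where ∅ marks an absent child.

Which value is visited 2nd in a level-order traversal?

12

Level-order visits nodes level by level from the root, left to right within each level.
Level 0: 9
Level 1: 12, 10
Level 2: 29, 2, 33, 22
Level 3: 39, 35
Level 4: 34, 13
Level 5: 26
Level 6: 17
Full level-order sequence: 9, 12, 10, 29, 2, 33, 22, 39, 35, 34, 13, 26, 17.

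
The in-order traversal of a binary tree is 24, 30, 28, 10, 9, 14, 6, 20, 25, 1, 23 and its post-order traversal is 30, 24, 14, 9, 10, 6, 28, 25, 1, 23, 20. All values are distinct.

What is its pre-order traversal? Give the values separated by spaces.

The last element of post-order is the root; it splits in-order into left and right subtrees.
Root 20: left subtree has 7 nodes {24, 30, 28, 10, 9, 14, 6}, right has 3 {25, 1, 23}.
  Root 28: left subtree has 2 nodes {24, 30}, right has 4 {10, 9, 14, 6}.
    Root 24: left subtree has 0 nodes { }, right has 1 {30}.
    Root 6: left subtree has 3 nodes {10, 9, 14}, right has 0 { }.
      Root 10: left subtree has 0 nodes { }, right has 2 {9, 14}.
        Root 9: left subtree has 0 nodes { }, right has 1 {14}.
  Root 23: left subtree has 2 nodes {25, 1}, right has 0 { }.
    Root 1: left subtree has 1 node {25}, right has 0 { }.

20 28 24 30 6 10 9 14 23 1 25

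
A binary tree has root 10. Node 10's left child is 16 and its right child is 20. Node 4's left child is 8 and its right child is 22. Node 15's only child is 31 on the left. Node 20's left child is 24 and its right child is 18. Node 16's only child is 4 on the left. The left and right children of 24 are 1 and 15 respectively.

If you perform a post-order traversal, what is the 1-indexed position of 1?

Post-order visits the left subtree, then the right subtree, then the node.
At 10: go left to 16.
  At 16: go left to 4.
    At 4: go left to 8.
      8 is a leaf — visit 8.
    At 4: go right to 22.
      22 is a leaf — visit 22.
    Visit 4.
  At 16: no right child.
  Visit 16.
At 10: go right to 20.
  At 20: go left to 24.
    At 24: go left to 1.
      1 is a leaf — visit 1.
    At 24: go right to 15.
      At 15: go left to 31.
        31 is a leaf — visit 31.
      At 15: no right child.
      Visit 15.
    Visit 24.
  At 20: go right to 18.
    18 is a leaf — visit 18.
  Visit 20.
Visit 10.
Full post-order sequence: 8, 22, 4, 16, 1, 31, 15, 24, 18, 20, 10.

5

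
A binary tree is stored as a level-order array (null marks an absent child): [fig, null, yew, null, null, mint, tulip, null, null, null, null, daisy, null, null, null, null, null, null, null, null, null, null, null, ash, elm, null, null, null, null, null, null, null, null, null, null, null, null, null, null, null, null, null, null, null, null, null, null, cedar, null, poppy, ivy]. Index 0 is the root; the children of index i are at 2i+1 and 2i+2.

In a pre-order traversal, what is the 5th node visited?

Pre-order visits the node, then its left subtree, then its right subtree.
Visit fig.
At fig: no left child.
At fig: go right to yew.
  Visit yew.
  At yew: go left to mint.
    Visit mint.
    At mint: go left to daisy.
      Visit daisy.
      At daisy: go left to ash.
        Visit ash.
        At ash: go left to cedar.
          cedar is a leaf — visit cedar.
        At ash: no right child.
      At daisy: go right to elm.
        Visit elm.
        At elm: go left to poppy.
          poppy is a leaf — visit poppy.
        At elm: go right to ivy.
          ivy is a leaf — visit ivy.
    At mint: no right child.
  At yew: go right to tulip.
    tulip is a leaf — visit tulip.
Full pre-order sequence: fig, yew, mint, daisy, ash, cedar, elm, poppy, ivy, tulip.

ash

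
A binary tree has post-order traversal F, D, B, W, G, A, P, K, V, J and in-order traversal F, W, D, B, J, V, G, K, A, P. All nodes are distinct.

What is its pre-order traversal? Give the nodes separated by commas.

The last element of post-order is the root; it splits in-order into left and right subtrees.
Root J: left subtree has 4 nodes {F, W, D, B}, right has 5 {V, G, K, A, P}.
  Root W: left subtree has 1 node {F}, right has 2 {D, B}.
    Root B: left subtree has 1 node {D}, right has 0 { }.
  Root V: left subtree has 0 nodes { }, right has 4 {G, K, A, P}.
    Root K: left subtree has 1 node {G}, right has 2 {A, P}.
      Root P: left subtree has 1 node {A}, right has 0 { }.

J, W, F, B, D, V, K, G, P, A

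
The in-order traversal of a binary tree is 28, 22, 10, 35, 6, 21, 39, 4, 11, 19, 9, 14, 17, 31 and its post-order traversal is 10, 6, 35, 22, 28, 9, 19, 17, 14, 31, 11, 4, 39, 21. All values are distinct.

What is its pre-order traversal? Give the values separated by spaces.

The last element of post-order is the root; it splits in-order into left and right subtrees.
Root 21: left subtree has 5 nodes {28, 22, 10, 35, 6}, right has 8 {39, 4, 11, 19, 9, 14, 17, 31}.
  Root 28: left subtree has 0 nodes { }, right has 4 {22, 10, 35, 6}.
    Root 22: left subtree has 0 nodes { }, right has 3 {10, 35, 6}.
      Root 35: left subtree has 1 node {10}, right has 1 {6}.
  Root 39: left subtree has 0 nodes { }, right has 7 {4, 11, 19, 9, 14, 17, 31}.
    Root 4: left subtree has 0 nodes { }, right has 6 {11, 19, 9, 14, 17, 31}.
      Root 11: left subtree has 0 nodes { }, right has 5 {19, 9, 14, 17, 31}.
        Root 31: left subtree has 4 nodes {19, 9, 14, 17}, right has 0 { }.
          Root 14: left subtree has 2 nodes {19, 9}, right has 1 {17}.
            Root 19: left subtree has 0 nodes { }, right has 1 {9}.

21 28 22 35 10 6 39 4 11 31 14 19 9 17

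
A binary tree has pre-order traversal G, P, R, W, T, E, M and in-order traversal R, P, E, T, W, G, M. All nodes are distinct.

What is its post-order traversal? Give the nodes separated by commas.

The first element of pre-order is the root; it splits in-order into left and right subtrees.
Root G: left subtree has 5 nodes {R, P, E, T, W}, right has 1 {M}.
  Root P: left subtree has 1 node {R}, right has 3 {E, T, W}.
    Root W: left subtree has 2 nodes {E, T}, right has 0 { }.
      Root T: left subtree has 1 node {E}, right has 0 { }.

R, E, T, W, P, M, G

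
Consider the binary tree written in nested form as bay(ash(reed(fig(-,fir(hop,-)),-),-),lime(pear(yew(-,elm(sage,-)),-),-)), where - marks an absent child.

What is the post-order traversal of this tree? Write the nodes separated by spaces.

hop fir fig reed ash sage elm yew pear lime bay

Post-order visits the left subtree, then the right subtree, then the node.
At bay: go left to ash.
  At ash: go left to reed.
    At reed: go left to fig.
      At fig: no left child.
      At fig: go right to fir.
        At fir: go left to hop.
          hop is a leaf — visit hop.
        At fir: no right child.
        Visit fir.
      Visit fig.
    At reed: no right child.
    Visit reed.
  At ash: no right child.
  Visit ash.
At bay: go right to lime.
  At lime: go left to pear.
    At pear: go left to yew.
      At yew: no left child.
      At yew: go right to elm.
        At elm: go left to sage.
          sage is a leaf — visit sage.
        At elm: no right child.
        Visit elm.
      Visit yew.
    At pear: no right child.
    Visit pear.
  At lime: no right child.
  Visit lime.
Visit bay.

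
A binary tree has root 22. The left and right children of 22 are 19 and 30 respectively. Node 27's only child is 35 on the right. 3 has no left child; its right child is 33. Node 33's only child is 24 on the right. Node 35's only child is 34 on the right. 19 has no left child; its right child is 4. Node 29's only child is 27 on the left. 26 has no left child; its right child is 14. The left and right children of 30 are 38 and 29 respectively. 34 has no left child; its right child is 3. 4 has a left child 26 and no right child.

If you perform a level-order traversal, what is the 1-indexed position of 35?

Level-order visits nodes level by level from the root, left to right within each level.
Level 0: 22
Level 1: 19, 30
Level 2: 4, 38, 29
Level 3: 26, 27
Level 4: 14, 35
Level 5: 34
Level 6: 3
Level 7: 33
Level 8: 24
Full level-order sequence: 22, 19, 30, 4, 38, 29, 26, 27, 14, 35, 34, 3, 33, 24.

10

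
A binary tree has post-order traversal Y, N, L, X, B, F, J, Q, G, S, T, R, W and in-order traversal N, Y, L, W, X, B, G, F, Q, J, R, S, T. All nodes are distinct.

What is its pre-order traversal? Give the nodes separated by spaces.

The last element of post-order is the root; it splits in-order into left and right subtrees.
Root W: left subtree has 3 nodes {N, Y, L}, right has 9 {X, B, G, F, Q, J, R, S, T}.
  Root L: left subtree has 2 nodes {N, Y}, right has 0 { }.
    Root N: left subtree has 0 nodes { }, right has 1 {Y}.
  Root R: left subtree has 6 nodes {X, B, G, F, Q, J}, right has 2 {S, T}.
    Root G: left subtree has 2 nodes {X, B}, right has 3 {F, Q, J}.
      Root B: left subtree has 1 node {X}, right has 0 { }.
      Root Q: left subtree has 1 node {F}, right has 1 {J}.
    Root T: left subtree has 1 node {S}, right has 0 { }.

W L N Y R G B X Q F J T S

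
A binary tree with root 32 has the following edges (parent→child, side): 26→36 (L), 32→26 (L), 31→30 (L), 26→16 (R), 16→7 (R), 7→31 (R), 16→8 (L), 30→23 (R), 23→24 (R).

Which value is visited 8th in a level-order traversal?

Level-order visits nodes level by level from the root, left to right within each level.
Level 0: 32
Level 1: 26
Level 2: 36, 16
Level 3: 8, 7
Level 4: 31
Level 5: 30
Level 6: 23
Level 7: 24
Full level-order sequence: 32, 26, 36, 16, 8, 7, 31, 30, 23, 24.

30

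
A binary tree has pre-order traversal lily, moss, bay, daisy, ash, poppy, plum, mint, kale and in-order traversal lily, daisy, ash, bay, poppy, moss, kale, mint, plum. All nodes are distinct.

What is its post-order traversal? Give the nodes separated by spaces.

ash daisy poppy bay kale mint plum moss lily

The first element of pre-order is the root; it splits in-order into left and right subtrees.
Root lily: left subtree has 0 nodes { }, right has 8 {daisy, ash, bay, poppy, moss, kale, mint, plum}.
  Root moss: left subtree has 4 nodes {daisy, ash, bay, poppy}, right has 3 {kale, mint, plum}.
    Root bay: left subtree has 2 nodes {daisy, ash}, right has 1 {poppy}.
      Root daisy: left subtree has 0 nodes { }, right has 1 {ash}.
    Root plum: left subtree has 2 nodes {kale, mint}, right has 0 { }.
      Root mint: left subtree has 1 node {kale}, right has 0 { }.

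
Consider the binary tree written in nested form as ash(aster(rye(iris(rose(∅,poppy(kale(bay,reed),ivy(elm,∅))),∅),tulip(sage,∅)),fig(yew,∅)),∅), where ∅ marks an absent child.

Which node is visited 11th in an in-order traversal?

tulip

In-order visits the left subtree, then the node, then the right subtree.
At ash: go left to aster.
  At aster: go left to rye.
    At rye: go left to iris.
      At iris: go left to rose.
        At rose: no left child.
        Visit rose.
        At rose: go right to poppy.
          At poppy: go left to kale.
            At kale: go left to bay.
              bay is a leaf — visit bay.
            Visit kale.
            At kale: go right to reed.
              reed is a leaf — visit reed.
          Visit poppy.
          At poppy: go right to ivy.
            At ivy: go left to elm.
              elm is a leaf — visit elm.
            Visit ivy.
            At ivy: no right child.
      Visit iris.
      At iris: no right child.
    Visit rye.
    At rye: go right to tulip.
      At tulip: go left to sage.
        sage is a leaf — visit sage.
      Visit tulip.
      At tulip: no right child.
  Visit aster.
  At aster: go right to fig.
    At fig: go left to yew.
      yew is a leaf — visit yew.
    Visit fig.
    At fig: no right child.
Visit ash.
At ash: no right child.
Full in-order sequence: rose, bay, kale, reed, poppy, elm, ivy, iris, rye, sage, tulip, aster, yew, fig, ash.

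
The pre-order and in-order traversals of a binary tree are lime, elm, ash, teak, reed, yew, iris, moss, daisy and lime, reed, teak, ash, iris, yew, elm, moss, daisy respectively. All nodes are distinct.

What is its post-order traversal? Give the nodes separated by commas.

reed, teak, iris, yew, ash, daisy, moss, elm, lime

The first element of pre-order is the root; it splits in-order into left and right subtrees.
Root lime: left subtree has 0 nodes { }, right has 8 {reed, teak, ash, iris, yew, elm, moss, daisy}.
  Root elm: left subtree has 5 nodes {reed, teak, ash, iris, yew}, right has 2 {moss, daisy}.
    Root ash: left subtree has 2 nodes {reed, teak}, right has 2 {iris, yew}.
      Root teak: left subtree has 1 node {reed}, right has 0 { }.
      Root yew: left subtree has 1 node {iris}, right has 0 { }.
    Root moss: left subtree has 0 nodes { }, right has 1 {daisy}.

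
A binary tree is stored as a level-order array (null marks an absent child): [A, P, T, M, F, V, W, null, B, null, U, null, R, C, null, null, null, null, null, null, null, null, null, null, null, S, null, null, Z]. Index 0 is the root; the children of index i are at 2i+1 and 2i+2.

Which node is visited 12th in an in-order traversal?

Z

In-order visits the left subtree, then the node, then the right subtree.
At A: go left to P.
  At P: go left to M.
    At M: no left child.
    Visit M.
    At M: go right to B.
      B is a leaf — visit B.
  Visit P.
  At P: go right to F.
    At F: no left child.
    Visit F.
    At F: go right to U.
      U is a leaf — visit U.
Visit A.
At A: go right to T.
  At T: go left to V.
    At V: no left child.
    Visit V.
    At V: go right to R.
      At R: go left to S.
        S is a leaf — visit S.
      Visit R.
      At R: no right child.
  Visit T.
  At T: go right to W.
    At W: go left to C.
      At C: no left child.
      Visit C.
      At C: go right to Z.
        Z is a leaf — visit Z.
    Visit W.
    At W: no right child.
Full in-order sequence: M, B, P, F, U, A, V, S, R, T, C, Z, W.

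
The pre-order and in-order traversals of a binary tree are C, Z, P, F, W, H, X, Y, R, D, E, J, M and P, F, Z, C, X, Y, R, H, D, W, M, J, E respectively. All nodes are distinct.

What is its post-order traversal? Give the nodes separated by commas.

F, P, Z, R, Y, X, D, H, M, J, E, W, C

The first element of pre-order is the root; it splits in-order into left and right subtrees.
Root C: left subtree has 3 nodes {P, F, Z}, right has 9 {X, Y, R, H, D, W, M, J, E}.
  Root Z: left subtree has 2 nodes {P, F}, right has 0 { }.
    Root P: left subtree has 0 nodes { }, right has 1 {F}.
  Root W: left subtree has 5 nodes {X, Y, R, H, D}, right has 3 {M, J, E}.
    Root H: left subtree has 3 nodes {X, Y, R}, right has 1 {D}.
      Root X: left subtree has 0 nodes { }, right has 2 {Y, R}.
        Root Y: left subtree has 0 nodes { }, right has 1 {R}.
    Root E: left subtree has 2 nodes {M, J}, right has 0 { }.
      Root J: left subtree has 1 node {M}, right has 0 { }.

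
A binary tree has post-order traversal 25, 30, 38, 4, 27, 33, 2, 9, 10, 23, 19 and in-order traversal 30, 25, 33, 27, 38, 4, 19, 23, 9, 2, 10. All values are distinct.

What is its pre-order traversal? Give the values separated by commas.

19, 33, 30, 25, 27, 4, 38, 23, 10, 9, 2

The last element of post-order is the root; it splits in-order into left and right subtrees.
Root 19: left subtree has 6 nodes {30, 25, 33, 27, 38, 4}, right has 4 {23, 9, 2, 10}.
  Root 33: left subtree has 2 nodes {30, 25}, right has 3 {27, 38, 4}.
    Root 30: left subtree has 0 nodes { }, right has 1 {25}.
    Root 27: left subtree has 0 nodes { }, right has 2 {38, 4}.
      Root 4: left subtree has 1 node {38}, right has 0 { }.
  Root 23: left subtree has 0 nodes { }, right has 3 {9, 2, 10}.
    Root 10: left subtree has 2 nodes {9, 2}, right has 0 { }.
      Root 9: left subtree has 0 nodes { }, right has 1 {2}.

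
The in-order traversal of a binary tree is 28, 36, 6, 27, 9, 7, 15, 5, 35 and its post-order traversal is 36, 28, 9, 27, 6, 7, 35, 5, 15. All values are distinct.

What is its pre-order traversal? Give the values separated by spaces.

The last element of post-order is the root; it splits in-order into left and right subtrees.
Root 15: left subtree has 6 nodes {28, 36, 6, 27, 9, 7}, right has 2 {5, 35}.
  Root 7: left subtree has 5 nodes {28, 36, 6, 27, 9}, right has 0 { }.
    Root 6: left subtree has 2 nodes {28, 36}, right has 2 {27, 9}.
      Root 28: left subtree has 0 nodes { }, right has 1 {36}.
      Root 27: left subtree has 0 nodes { }, right has 1 {9}.
  Root 5: left subtree has 0 nodes { }, right has 1 {35}.

15 7 6 28 36 27 9 5 35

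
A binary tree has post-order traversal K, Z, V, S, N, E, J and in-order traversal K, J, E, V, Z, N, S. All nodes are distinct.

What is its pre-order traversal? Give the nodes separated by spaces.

J K E N V Z S

The last element of post-order is the root; it splits in-order into left and right subtrees.
Root J: left subtree has 1 node {K}, right has 5 {E, V, Z, N, S}.
  Root E: left subtree has 0 nodes { }, right has 4 {V, Z, N, S}.
    Root N: left subtree has 2 nodes {V, Z}, right has 1 {S}.
      Root V: left subtree has 0 nodes { }, right has 1 {Z}.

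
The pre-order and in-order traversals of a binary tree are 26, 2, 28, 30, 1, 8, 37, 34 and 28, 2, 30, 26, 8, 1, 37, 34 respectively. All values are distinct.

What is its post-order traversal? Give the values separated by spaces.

28 30 2 8 34 37 1 26

The first element of pre-order is the root; it splits in-order into left and right subtrees.
Root 26: left subtree has 3 nodes {28, 2, 30}, right has 4 {8, 1, 37, 34}.
  Root 2: left subtree has 1 node {28}, right has 1 {30}.
  Root 1: left subtree has 1 node {8}, right has 2 {37, 34}.
    Root 37: left subtree has 0 nodes { }, right has 1 {34}.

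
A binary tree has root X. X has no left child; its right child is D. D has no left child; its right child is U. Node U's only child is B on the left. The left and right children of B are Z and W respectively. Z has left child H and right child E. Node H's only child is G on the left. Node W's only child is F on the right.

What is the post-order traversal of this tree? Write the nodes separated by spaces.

G H E Z F W B U D X

Post-order visits the left subtree, then the right subtree, then the node.
At X: no left child.
At X: go right to D.
  At D: no left child.
  At D: go right to U.
    At U: go left to B.
      At B: go left to Z.
        At Z: go left to H.
          At H: go left to G.
            G is a leaf — visit G.
          At H: no right child.
          Visit H.
        At Z: go right to E.
          E is a leaf — visit E.
        Visit Z.
      At B: go right to W.
        At W: no left child.
        At W: go right to F.
          F is a leaf — visit F.
        Visit W.
      Visit B.
    At U: no right child.
    Visit U.
  Visit D.
Visit X.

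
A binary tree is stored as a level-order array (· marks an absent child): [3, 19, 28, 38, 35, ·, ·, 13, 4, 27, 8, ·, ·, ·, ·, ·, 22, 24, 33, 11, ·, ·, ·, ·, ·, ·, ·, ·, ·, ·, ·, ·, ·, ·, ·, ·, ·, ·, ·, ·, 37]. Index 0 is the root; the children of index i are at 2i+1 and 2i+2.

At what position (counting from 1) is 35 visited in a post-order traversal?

11

Post-order visits the left subtree, then the right subtree, then the node.
At 3: go left to 19.
  At 19: go left to 38.
    At 38: go left to 13.
      At 13: no left child.
      At 13: go right to 22.
        22 is a leaf — visit 22.
      Visit 13.
    At 38: go right to 4.
      At 4: go left to 24.
        24 is a leaf — visit 24.
      At 4: go right to 33.
        33 is a leaf — visit 33.
      Visit 4.
    Visit 38.
  At 19: go right to 35.
    At 35: go left to 27.
      At 27: go left to 11.
        At 11: no left child.
        At 11: go right to 37.
          37 is a leaf — visit 37.
        Visit 11.
      At 27: no right child.
      Visit 27.
    At 35: go right to 8.
      8 is a leaf — visit 8.
    Visit 35.
  Visit 19.
At 3: go right to 28.
  28 is a leaf — visit 28.
Visit 3.
Full post-order sequence: 22, 13, 24, 33, 4, 38, 37, 11, 27, 8, 35, 19, 28, 3.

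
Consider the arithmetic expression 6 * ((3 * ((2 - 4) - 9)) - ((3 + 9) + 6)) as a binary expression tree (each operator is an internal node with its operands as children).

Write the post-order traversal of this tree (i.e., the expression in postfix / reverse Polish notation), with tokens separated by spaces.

Post-order on an expression tree gives postfix notation: for each operator, emit left operand, right operand, then the operator.

6 3 2 4 - 9 - * 3 9 + 6 + - *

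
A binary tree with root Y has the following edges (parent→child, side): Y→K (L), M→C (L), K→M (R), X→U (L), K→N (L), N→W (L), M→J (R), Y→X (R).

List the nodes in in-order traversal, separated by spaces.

In-order visits the left subtree, then the node, then the right subtree.
At Y: go left to K.
  At K: go left to N.
    At N: go left to W.
      W is a leaf — visit W.
    Visit N.
    At N: no right child.
  Visit K.
  At K: go right to M.
    At M: go left to C.
      C is a leaf — visit C.
    Visit M.
    At M: go right to J.
      J is a leaf — visit J.
Visit Y.
At Y: go right to X.
  At X: go left to U.
    U is a leaf — visit U.
  Visit X.
  At X: no right child.

W N K C M J Y U X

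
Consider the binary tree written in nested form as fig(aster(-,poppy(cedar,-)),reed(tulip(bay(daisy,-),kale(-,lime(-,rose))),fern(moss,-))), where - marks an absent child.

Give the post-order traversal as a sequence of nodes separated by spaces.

Post-order visits the left subtree, then the right subtree, then the node.
At fig: go left to aster.
  At aster: no left child.
  At aster: go right to poppy.
    At poppy: go left to cedar.
      cedar is a leaf — visit cedar.
    At poppy: no right child.
    Visit poppy.
  Visit aster.
At fig: go right to reed.
  At reed: go left to tulip.
    At tulip: go left to bay.
      At bay: go left to daisy.
        daisy is a leaf — visit daisy.
      At bay: no right child.
      Visit bay.
    At tulip: go right to kale.
      At kale: no left child.
      At kale: go right to lime.
        At lime: no left child.
        At lime: go right to rose.
          rose is a leaf — visit rose.
        Visit lime.
      Visit kale.
    Visit tulip.
  At reed: go right to fern.
    At fern: go left to moss.
      moss is a leaf — visit moss.
    At fern: no right child.
    Visit fern.
  Visit reed.
Visit fig.

cedar poppy aster daisy bay rose lime kale tulip moss fern reed fig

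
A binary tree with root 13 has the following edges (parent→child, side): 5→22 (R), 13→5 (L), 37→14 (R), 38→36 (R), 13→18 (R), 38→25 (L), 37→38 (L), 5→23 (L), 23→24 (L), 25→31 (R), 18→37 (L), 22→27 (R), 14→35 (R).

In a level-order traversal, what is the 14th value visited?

Level-order visits nodes level by level from the root, left to right within each level.
Level 0: 13
Level 1: 5, 18
Level 2: 23, 22, 37
Level 3: 24, 27, 38, 14
Level 4: 25, 36, 35
Level 5: 31
Full level-order sequence: 13, 5, 18, 23, 22, 37, 24, 27, 38, 14, 25, 36, 35, 31.

31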